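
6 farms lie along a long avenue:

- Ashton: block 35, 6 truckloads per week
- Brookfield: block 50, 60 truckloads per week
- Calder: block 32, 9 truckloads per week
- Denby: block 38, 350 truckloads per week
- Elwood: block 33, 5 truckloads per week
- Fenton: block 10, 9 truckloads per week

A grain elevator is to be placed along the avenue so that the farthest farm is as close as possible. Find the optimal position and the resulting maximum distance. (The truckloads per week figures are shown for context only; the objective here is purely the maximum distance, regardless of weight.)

The 1-center on a line is the midpoint of the two extreme points: leftmost at 10, rightmost at 50.
Optimal location = (10 + 50)/2 = 30; maximum distance = (50 − 10)/2 = 20.

location 30, max distance 20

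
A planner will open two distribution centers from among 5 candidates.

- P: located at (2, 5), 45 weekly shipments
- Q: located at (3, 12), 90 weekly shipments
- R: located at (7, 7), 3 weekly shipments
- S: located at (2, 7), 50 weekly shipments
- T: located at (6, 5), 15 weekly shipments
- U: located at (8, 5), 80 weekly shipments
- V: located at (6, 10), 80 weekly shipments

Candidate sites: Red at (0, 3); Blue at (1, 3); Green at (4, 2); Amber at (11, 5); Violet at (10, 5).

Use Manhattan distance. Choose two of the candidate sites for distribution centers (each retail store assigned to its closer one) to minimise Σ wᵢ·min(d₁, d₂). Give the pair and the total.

{Blue, Violet}, total 2330

Evaluate every pair (each demand assigned to the nearer of the two):
  {Blue, Violet}: total = 2330
  {Blue, Amber}: total = 2508
  {Red, Violet}: total = 2515
  {Green, Violet}: total = 2520
  {Red, Amber}: total = 2693
  {Green, Amber}: total = 2698
  {Blue, Green}: total = 2834
  {Red, Green}: total = 2929
  {Amber, Violet}: total = 3075
  {Red, Blue}: total = 3190
Best pair: {Blue, Violet} with total 2330.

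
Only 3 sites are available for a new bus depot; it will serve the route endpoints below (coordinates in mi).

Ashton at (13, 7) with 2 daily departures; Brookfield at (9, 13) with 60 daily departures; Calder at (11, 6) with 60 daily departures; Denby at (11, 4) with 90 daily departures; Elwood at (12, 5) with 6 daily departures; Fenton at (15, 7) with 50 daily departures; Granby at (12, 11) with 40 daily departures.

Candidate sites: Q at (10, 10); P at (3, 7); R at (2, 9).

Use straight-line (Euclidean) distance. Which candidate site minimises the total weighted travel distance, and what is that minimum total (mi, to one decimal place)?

Q, total 1406.4 mi

Total weighted distance at each candidate:
  Q (10, 10): total = 1406.4
  P (3, 7): total = 2831.1
  R (2, 9): total = 3132.1
Minimum is at Q with total 1406.4 mi.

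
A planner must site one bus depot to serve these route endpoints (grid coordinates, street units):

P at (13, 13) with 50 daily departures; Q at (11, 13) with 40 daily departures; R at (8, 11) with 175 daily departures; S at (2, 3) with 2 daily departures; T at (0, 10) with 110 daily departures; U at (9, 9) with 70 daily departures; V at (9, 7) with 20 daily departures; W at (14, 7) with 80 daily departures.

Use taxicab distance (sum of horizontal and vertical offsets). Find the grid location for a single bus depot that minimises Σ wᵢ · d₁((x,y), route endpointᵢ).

Manhattan distance separates: Σwᵢ(|x−xᵢ|+|y−yᵢ|) = Σwᵢ|x−xᵢ| + Σwᵢ|y−yᵢ|, so x and y are optimised independently as 1-D weighted medians.
Total weight W = 547; half = 273.5.
x-coordinate, sorted with cumulative weight:
  x=0 (T, w=110) cum 110
  x=2 (S, w=2) cum 112
  x=8 (R, w=175) cum 287  ← median
  x=9 (U, w=70) cum 357
  x=9 (V, w=20) cum 377
  x=11 (Q, w=40) cum 417
  x=13 (P, w=50) cum 467
  x=14 (W, w=80) cum 547
⇒ x* = 8
y-coordinate, sorted with cumulative weight:
  y=3 (S, w=2) cum 2
  y=7 (V, w=20) cum 22
  y=7 (W, w=80) cum 102
  y=9 (U, w=70) cum 172
  y=10 (T, w=110) cum 282  ← median
  y=11 (R, w=175) cum 457
  y=13 (P, w=50) cum 507
  y=13 (Q, w=40) cum 547
⇒ y* = 10

(8, 10)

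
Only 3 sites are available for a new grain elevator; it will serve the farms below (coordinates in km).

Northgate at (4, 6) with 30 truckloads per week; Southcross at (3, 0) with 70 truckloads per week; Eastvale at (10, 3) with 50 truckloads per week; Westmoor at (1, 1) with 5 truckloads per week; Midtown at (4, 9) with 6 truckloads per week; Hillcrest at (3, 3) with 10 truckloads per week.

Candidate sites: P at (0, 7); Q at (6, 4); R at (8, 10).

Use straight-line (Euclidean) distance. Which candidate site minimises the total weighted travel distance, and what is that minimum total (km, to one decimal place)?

Total weighted distance at each candidate:
  P (0, 7): total = 1302.6
  Q (6, 4): total = 734.1
  R (8, 10): total = 1484.1
Minimum is at Q with total 734.1 km.

Q, total 734.1 km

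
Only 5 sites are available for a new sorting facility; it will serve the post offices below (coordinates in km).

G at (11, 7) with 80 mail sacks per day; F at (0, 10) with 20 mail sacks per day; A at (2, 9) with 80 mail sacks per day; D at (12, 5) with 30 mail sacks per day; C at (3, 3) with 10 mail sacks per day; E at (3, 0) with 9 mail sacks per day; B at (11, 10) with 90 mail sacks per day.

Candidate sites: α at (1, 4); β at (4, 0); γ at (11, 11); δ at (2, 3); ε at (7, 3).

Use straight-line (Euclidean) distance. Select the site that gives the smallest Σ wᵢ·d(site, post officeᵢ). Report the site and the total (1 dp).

γ, total 1786.5 km

Total weighted distance at each candidate:
  α (1, 4): total = 2808.3
  β (4, 0): total = 3167.2
  γ (11, 11): total = 1786.5
  δ (2, 3): total = 2784.1
  ε (7, 3): total = 2247.5
Minimum is at γ with total 1786.5 km.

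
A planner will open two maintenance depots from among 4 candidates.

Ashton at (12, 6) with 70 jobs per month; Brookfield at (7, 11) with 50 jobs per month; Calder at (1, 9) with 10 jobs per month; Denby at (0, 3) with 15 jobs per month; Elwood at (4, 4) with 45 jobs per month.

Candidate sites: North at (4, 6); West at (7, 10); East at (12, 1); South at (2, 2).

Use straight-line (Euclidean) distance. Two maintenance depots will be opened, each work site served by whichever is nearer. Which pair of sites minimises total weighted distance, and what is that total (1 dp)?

Evaluate every pair (each demand assigned to the nearer of the two):
  {North, West}: total = 705.6
  {West, South}: total = 719.9
  {North, East}: total = 849.0
  {West, East}: total = 911.2
  {North, South}: total = 1017.5
  {East, South}: total = 1096.3
Best pair: {North, West} with total 705.6.

{North, West}, total 705.6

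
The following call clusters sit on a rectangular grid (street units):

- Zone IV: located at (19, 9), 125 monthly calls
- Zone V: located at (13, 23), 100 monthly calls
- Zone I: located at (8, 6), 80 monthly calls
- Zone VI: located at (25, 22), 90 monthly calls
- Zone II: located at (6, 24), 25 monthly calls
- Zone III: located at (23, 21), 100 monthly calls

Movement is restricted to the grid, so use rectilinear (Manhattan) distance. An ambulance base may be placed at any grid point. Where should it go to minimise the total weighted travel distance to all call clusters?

(19, 21)

Manhattan distance separates: Σwᵢ(|x−xᵢ|+|y−yᵢ|) = Σwᵢ|x−xᵢ| + Σwᵢ|y−yᵢ|, so x and y are optimised independently as 1-D weighted medians.
Total weight W = 520; half = 260.
x-coordinate, sorted with cumulative weight:
  x=6 (Zone II, w=25) cum 25
  x=8 (Zone I, w=80) cum 105
  x=13 (Zone V, w=100) cum 205
  x=19 (Zone IV, w=125) cum 330  ← median
  x=23 (Zone III, w=100) cum 430
  x=25 (Zone VI, w=90) cum 520
⇒ x* = 19
y-coordinate, sorted with cumulative weight:
  y=6 (Zone I, w=80) cum 80
  y=9 (Zone IV, w=125) cum 205
  y=21 (Zone III, w=100) cum 305  ← median
  y=22 (Zone VI, w=90) cum 395
  y=23 (Zone V, w=100) cum 495
  y=24 (Zone II, w=25) cum 520
⇒ y* = 21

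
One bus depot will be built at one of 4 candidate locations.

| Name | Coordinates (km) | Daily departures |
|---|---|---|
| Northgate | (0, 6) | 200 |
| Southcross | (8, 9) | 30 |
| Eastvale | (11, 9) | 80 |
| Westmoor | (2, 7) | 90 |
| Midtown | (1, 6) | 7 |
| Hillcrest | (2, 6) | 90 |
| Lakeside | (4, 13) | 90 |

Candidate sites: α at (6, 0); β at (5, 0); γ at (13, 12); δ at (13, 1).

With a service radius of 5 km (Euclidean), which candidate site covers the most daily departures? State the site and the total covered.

γ, covering 80

Coverage radius r = 5 km; a point is covered iff (Δx)²+(Δy)² ≤ 5² = 25.
  α (6, 0): covers {none} → 0
  β (5, 0): covers {none} → 0
  γ (13, 12): covers {Eastvale} → 80
  δ (13, 1): covers {none} → 0
Maximum coverage at γ: 80 daily departures.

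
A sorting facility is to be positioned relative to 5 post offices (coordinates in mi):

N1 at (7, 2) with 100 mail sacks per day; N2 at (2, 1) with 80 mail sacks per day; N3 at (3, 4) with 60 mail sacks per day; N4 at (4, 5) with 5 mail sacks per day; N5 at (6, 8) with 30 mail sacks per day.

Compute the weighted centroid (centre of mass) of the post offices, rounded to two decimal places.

The minimiser of Σwᵢ‖p−pᵢ‖² is the weighted centroid p* = (Σwᵢpᵢ)/(Σwᵢ).
Σwᵢ = 275.
Σwᵢxᵢ = 100·7 + 80·2 + 60·3 + 5·4 + 30·6 = 1240.
Σwᵢyᵢ = 100·2 + 80·1 + 60·4 + 5·5 + 30·8 = 785.
x* = 1240/275 = 4.51, y* = 785/275 = 2.85.

(4.51, 2.85)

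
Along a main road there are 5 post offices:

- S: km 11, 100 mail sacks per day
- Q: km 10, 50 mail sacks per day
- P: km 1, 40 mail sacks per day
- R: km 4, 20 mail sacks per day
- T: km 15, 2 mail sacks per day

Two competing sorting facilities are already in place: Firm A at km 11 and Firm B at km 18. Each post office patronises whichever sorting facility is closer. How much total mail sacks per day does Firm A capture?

210

The indifferent point is the midpoint (11+18)/2 = 14.5; post offices left of it (closer to Firm A at 11) go to Firm A, those right go to Firm B.
  P at 1 (w=40) → Firm A
  R at 4 (w=20) → Firm A
  Q at 10 (w=50) → Firm A
  S at 11 (w=100) → Firm A
  T at 15 (w=2) → Firm B
Firm A captures 210; Firm B captures 2.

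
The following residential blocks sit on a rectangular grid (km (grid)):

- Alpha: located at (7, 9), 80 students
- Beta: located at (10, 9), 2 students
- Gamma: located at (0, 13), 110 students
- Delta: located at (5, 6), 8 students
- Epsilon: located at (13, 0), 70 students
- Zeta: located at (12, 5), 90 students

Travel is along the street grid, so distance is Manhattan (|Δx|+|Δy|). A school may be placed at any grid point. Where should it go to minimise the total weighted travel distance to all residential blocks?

(7, 9)

Manhattan distance separates: Σwᵢ(|x−xᵢ|+|y−yᵢ|) = Σwᵢ|x−xᵢ| + Σwᵢ|y−yᵢ|, so x and y are optimised independently as 1-D weighted medians.
Total weight W = 360; half = 180.
x-coordinate, sorted with cumulative weight:
  x=0 (Gamma, w=110) cum 110
  x=5 (Delta, w=8) cum 118
  x=7 (Alpha, w=80) cum 198  ← median
  x=10 (Beta, w=2) cum 200
  x=12 (Zeta, w=90) cum 290
  x=13 (Epsilon, w=70) cum 360
⇒ x* = 7
y-coordinate, sorted with cumulative weight:
  y=0 (Epsilon, w=70) cum 70
  y=5 (Zeta, w=90) cum 160
  y=6 (Delta, w=8) cum 168
  y=9 (Alpha, w=80) cum 248  ← median
  y=9 (Beta, w=2) cum 250
  y=13 (Gamma, w=110) cum 360
⇒ y* = 9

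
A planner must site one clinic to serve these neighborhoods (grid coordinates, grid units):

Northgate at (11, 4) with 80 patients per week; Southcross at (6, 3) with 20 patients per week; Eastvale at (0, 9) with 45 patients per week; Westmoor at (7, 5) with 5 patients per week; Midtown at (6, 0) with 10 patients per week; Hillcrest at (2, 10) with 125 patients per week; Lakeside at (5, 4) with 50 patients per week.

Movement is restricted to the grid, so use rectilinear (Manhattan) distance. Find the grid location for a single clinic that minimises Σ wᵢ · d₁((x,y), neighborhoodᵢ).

Manhattan distance separates: Σwᵢ(|x−xᵢ|+|y−yᵢ|) = Σwᵢ|x−xᵢ| + Σwᵢ|y−yᵢ|, so x and y are optimised independently as 1-D weighted medians.
Total weight W = 335; half = 167.5.
x-coordinate, sorted with cumulative weight:
  x=0 (Eastvale, w=45) cum 45
  x=2 (Hillcrest, w=125) cum 170  ← median
  x=5 (Lakeside, w=50) cum 220
  x=6 (Southcross, w=20) cum 240
  x=6 (Midtown, w=10) cum 250
  x=7 (Westmoor, w=5) cum 255
  x=11 (Northgate, w=80) cum 335
⇒ x* = 2
y-coordinate, sorted with cumulative weight:
  y=0 (Midtown, w=10) cum 10
  y=3 (Southcross, w=20) cum 30
  y=4 (Northgate, w=80) cum 110
  y=4 (Lakeside, w=50) cum 160
  y=5 (Westmoor, w=5) cum 165
  y=9 (Eastvale, w=45) cum 210  ← median
  y=10 (Hillcrest, w=125) cum 335
⇒ y* = 9

(2, 9)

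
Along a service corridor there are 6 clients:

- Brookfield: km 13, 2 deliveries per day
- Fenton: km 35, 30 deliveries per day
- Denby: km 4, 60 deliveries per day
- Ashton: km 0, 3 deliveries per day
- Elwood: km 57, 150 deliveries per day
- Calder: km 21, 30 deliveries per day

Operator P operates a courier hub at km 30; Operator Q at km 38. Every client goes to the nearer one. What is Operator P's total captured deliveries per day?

95

The indifferent point is the midpoint (30+38)/2 = 34; clients left of it (closer to Operator P at 30) go to Operator P, those right go to Operator Q.
  Ashton at 0 (w=3) → Operator P
  Denby at 4 (w=60) → Operator P
  Brookfield at 13 (w=2) → Operator P
  Calder at 21 (w=30) → Operator P
  Fenton at 35 (w=30) → Operator Q
  Elwood at 57 (w=150) → Operator Q
Operator P captures 95; Operator Q captures 180.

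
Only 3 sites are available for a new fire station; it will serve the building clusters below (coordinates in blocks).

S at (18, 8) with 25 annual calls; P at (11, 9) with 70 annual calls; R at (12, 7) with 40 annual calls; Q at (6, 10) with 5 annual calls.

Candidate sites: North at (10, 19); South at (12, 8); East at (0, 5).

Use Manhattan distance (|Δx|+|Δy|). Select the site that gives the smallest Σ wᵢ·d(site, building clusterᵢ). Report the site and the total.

Total weighted distance at each candidate:
  North (10, 19): total = 1870
  South (12, 8): total = 370
  East (0, 5): total = 2190
Minimum is at South with total 370 blocks.

South, total 370 blocks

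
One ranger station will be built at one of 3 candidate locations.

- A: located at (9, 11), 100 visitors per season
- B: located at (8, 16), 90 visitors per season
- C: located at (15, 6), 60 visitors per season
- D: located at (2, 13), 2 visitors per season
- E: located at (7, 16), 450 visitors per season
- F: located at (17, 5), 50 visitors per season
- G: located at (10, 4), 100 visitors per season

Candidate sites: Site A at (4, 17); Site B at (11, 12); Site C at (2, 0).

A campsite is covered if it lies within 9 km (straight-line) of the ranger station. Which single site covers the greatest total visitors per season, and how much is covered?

Coverage radius r = 9 km; a point is covered iff (Δx)²+(Δy)² ≤ 9² = 81.
  Site A (4, 17): covers {A, B, D, E} → 642
  Site B (11, 12): covers {A, B, C, E, G} → 800
  Site C (2, 0): covers {G} → 100
Maximum coverage at Site B: 800 visitors per season.

Site B, covering 800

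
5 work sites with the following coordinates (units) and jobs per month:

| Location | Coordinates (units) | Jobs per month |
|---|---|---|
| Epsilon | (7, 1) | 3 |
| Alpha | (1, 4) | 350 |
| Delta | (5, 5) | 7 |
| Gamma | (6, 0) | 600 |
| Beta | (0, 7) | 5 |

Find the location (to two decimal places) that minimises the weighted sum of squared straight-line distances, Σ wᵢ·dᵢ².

The minimiser of Σwᵢ‖p−pᵢ‖² is the weighted centroid p* = (Σwᵢpᵢ)/(Σwᵢ).
Σwᵢ = 965.
Σwᵢxᵢ = 3·7 + 350·1 + 7·5 + 600·6 + 5·0 = 4006.
Σwᵢyᵢ = 3·1 + 350·4 + 7·5 + 600·0 + 5·7 = 1473.
x* = 4006/965 = 4.15, y* = 1473/965 = 1.53.

(4.15, 1.53)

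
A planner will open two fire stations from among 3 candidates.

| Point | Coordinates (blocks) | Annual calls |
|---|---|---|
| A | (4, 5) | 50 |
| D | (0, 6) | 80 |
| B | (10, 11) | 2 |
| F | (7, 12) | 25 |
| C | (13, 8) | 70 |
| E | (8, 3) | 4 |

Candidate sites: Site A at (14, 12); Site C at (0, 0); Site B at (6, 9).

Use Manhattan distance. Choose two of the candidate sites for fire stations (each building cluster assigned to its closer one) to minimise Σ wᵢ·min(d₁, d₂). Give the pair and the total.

Evaluate every pair (each demand assigned to the nearer of the two):
  {Site C, Site B}: total = 1484
  {Site A, Site C}: total = 1509
  {Site A, Site B}: total = 1512
Best pair: {Site C, Site B} with total 1484.

{Site C, Site B}, total 1484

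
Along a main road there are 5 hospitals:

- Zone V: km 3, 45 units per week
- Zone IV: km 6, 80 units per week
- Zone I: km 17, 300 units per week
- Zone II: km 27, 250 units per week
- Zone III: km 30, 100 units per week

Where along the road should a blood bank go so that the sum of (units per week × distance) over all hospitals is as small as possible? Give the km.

For a sum of weighted absolute distances on a line, the optimum is the weighted median (not the mean). Total weight W = 775; half-weight = 387.5.
Sort by position and accumulate weight:
  km 3 (Zone V, w=45) → cum 45
  km 6 (Zone IV, w=80) → cum 125
  km 17 (Zone I, w=300) → cum 425  ≥ 387.5 → median here
  km 27 (Zone II, w=250) → cum 675
  km 30 (Zone III, w=100) → cum 775
Optimal location: km 17.

x = 17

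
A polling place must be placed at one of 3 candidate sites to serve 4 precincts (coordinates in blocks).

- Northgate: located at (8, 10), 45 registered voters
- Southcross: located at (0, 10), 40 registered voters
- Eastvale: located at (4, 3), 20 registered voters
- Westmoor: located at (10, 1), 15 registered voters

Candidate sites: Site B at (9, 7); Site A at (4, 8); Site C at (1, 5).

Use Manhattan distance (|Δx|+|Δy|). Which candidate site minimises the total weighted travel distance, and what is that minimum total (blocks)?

Site A, total 805 blocks

Total weighted distance at each candidate:
  Site B (9, 7): total = 945
  Site A (4, 8): total = 805
  Site C (1, 5): total = 1075
Minimum is at Site A with total 805 blocks.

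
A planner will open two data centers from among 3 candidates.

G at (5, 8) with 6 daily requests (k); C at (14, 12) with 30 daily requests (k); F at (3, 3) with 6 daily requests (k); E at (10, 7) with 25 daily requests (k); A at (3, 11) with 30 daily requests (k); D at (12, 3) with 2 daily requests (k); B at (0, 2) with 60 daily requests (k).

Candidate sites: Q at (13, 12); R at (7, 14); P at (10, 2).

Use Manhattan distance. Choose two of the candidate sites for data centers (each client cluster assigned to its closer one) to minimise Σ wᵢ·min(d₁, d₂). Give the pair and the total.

{Q, P}, total 1205

Evaluate every pair (each demand assigned to the nearer of the two):
  {Q, P}: total = 1205
  {R, P}: total = 1307
  {Q, R}: total = 1738
Best pair: {Q, P} with total 1205.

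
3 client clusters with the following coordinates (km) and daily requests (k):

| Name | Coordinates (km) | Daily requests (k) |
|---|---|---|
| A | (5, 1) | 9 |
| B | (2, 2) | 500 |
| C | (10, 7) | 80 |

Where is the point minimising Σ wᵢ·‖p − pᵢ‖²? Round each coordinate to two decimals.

The minimiser of Σwᵢ‖p−pᵢ‖² is the weighted centroid p* = (Σwᵢpᵢ)/(Σwᵢ).
Σwᵢ = 589.
Σwᵢxᵢ = 9·5 + 500·2 + 80·10 = 1845.
Σwᵢyᵢ = 9·1 + 500·2 + 80·7 = 1569.
x* = 1845/589 = 3.13, y* = 1569/589 = 2.66.

(3.13, 2.66)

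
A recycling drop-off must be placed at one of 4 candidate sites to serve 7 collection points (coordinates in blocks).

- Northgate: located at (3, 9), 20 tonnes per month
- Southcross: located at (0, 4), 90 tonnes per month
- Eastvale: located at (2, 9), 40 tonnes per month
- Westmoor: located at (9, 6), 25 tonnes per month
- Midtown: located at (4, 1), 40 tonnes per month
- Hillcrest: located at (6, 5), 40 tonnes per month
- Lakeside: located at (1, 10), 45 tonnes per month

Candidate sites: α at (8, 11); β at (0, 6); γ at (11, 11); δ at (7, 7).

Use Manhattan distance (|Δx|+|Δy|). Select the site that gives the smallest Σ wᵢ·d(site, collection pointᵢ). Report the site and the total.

β, total 1590 blocks

Total weighted distance at each candidate:
  α (8, 11): total = 3200
  β (0, 6): total = 1590
  γ (11, 11): total = 4050
  δ (7, 7): total = 2260
Minimum is at β with total 1590 blocks.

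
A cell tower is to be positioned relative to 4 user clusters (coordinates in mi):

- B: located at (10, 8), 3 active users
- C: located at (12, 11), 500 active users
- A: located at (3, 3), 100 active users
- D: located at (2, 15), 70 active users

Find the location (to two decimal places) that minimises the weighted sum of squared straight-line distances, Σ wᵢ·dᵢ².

(9.61, 10.21)

The minimiser of Σwᵢ‖p−pᵢ‖² is the weighted centroid p* = (Σwᵢpᵢ)/(Σwᵢ).
Σwᵢ = 673.
Σwᵢxᵢ = 3·10 + 500·12 + 100·3 + 70·2 = 6470.
Σwᵢyᵢ = 3·8 + 500·11 + 100·3 + 70·15 = 6874.
x* = 6470/673 = 9.61, y* = 6874/673 = 10.21.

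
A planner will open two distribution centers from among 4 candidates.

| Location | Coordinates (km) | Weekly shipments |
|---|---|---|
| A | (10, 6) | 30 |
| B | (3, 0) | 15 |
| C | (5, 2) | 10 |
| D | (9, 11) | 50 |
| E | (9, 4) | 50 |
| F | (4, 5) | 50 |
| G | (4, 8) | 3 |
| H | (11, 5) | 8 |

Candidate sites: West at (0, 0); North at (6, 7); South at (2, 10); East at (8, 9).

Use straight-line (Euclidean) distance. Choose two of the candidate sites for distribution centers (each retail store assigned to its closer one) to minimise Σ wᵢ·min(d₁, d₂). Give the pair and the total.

Evaluate every pair (each demand assigned to the nearer of the two):
  {North, East}: total = 785.5
  {West, North}: total = 873.0
  {West, East}: total = 909.0
  {North, South}: total = 942.3
  {South, East}: total = 1019.6
  {West, South}: total = 1541.8
Best pair: {North, East} with total 785.5.

{North, East}, total 785.5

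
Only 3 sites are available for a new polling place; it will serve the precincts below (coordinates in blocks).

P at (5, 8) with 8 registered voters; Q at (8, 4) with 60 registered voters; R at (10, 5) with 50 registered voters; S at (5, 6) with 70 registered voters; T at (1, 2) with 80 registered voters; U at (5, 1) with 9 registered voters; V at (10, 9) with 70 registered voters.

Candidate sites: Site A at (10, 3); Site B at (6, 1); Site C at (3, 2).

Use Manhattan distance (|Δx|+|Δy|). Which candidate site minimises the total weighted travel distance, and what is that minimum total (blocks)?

Total weighted distance at each candidate:
  Site A (10, 3): total = 2203
  Site B (6, 1): total = 2513
  Site C (3, 2): total = 2571
Minimum is at Site A with total 2203 blocks.

Site A, total 2203 blocks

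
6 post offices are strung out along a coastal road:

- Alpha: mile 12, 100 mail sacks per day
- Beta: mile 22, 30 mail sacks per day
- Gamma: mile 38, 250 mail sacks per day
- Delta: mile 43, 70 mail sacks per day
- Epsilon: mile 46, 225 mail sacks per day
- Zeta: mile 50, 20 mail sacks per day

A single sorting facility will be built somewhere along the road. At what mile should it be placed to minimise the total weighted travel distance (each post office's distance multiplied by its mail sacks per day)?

x = 38

For a sum of weighted absolute distances on a line, the optimum is the weighted median (not the mean). Total weight W = 695; half-weight = 347.5.
Sort by position and accumulate weight:
  mile 12 (Alpha, w=100) → cum 100
  mile 22 (Beta, w=30) → cum 130
  mile 38 (Gamma, w=250) → cum 380  ≥ 347.5 → median here
  mile 43 (Delta, w=70) → cum 450
  mile 46 (Epsilon, w=225) → cum 675
  mile 50 (Zeta, w=20) → cum 695
Optimal location: mile 38.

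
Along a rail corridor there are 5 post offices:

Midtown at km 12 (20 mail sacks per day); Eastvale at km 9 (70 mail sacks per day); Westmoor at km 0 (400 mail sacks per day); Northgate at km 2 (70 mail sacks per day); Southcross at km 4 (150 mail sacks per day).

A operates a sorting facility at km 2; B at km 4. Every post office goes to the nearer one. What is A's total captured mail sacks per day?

The indifferent point is the midpoint (2+4)/2 = 3; post offices left of it (closer to A at 2) go to A, those right go to B.
  Westmoor at 0 (w=400) → A
  Northgate at 2 (w=70) → A
  Southcross at 4 (w=150) → B
  Eastvale at 9 (w=70) → B
  Midtown at 12 (w=20) → B
A captures 470; B captures 240.

470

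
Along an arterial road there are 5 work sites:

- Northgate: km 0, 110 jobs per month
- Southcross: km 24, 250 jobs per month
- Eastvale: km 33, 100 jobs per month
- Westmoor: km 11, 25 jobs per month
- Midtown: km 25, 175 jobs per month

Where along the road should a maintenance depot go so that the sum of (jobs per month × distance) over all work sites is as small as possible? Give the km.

x = 24

For a sum of weighted absolute distances on a line, the optimum is the weighted median (not the mean). Total weight W = 660; half-weight = 330.
Sort by position and accumulate weight:
  km 0 (Northgate, w=110) → cum 110
  km 11 (Westmoor, w=25) → cum 135
  km 24 (Southcross, w=250) → cum 385  ≥ 330 → median here
  km 25 (Midtown, w=175) → cum 560
  km 33 (Eastvale, w=100) → cum 660
Optimal location: km 24.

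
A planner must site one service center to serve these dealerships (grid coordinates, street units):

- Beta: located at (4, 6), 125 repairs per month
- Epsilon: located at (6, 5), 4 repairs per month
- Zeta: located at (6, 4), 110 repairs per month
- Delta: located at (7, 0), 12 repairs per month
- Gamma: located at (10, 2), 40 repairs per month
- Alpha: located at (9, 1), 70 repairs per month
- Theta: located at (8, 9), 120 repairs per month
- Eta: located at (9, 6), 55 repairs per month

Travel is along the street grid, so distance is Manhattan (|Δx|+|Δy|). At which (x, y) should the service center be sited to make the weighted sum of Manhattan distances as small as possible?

Manhattan distance separates: Σwᵢ(|x−xᵢ|+|y−yᵢ|) = Σwᵢ|x−xᵢ| + Σwᵢ|y−yᵢ|, so x and y are optimised independently as 1-D weighted medians.
Total weight W = 536; half = 268.
x-coordinate, sorted with cumulative weight:
  x=4 (Beta, w=125) cum 125
  x=6 (Epsilon, w=4) cum 129
  x=6 (Zeta, w=110) cum 239
  x=7 (Delta, w=12) cum 251
  x=8 (Theta, w=120) cum 371  ← median
  x=9 (Alpha, w=70) cum 441
  x=9 (Eta, w=55) cum 496
  x=10 (Gamma, w=40) cum 536
⇒ x* = 8
y-coordinate, sorted with cumulative weight:
  y=0 (Delta, w=12) cum 12
  y=1 (Alpha, w=70) cum 82
  y=2 (Gamma, w=40) cum 122
  y=4 (Zeta, w=110) cum 232
  y=5 (Epsilon, w=4) cum 236
  y=6 (Beta, w=125) cum 361  ← median
  y=6 (Eta, w=55) cum 416
  y=9 (Theta, w=120) cum 536
⇒ y* = 6

(8, 6)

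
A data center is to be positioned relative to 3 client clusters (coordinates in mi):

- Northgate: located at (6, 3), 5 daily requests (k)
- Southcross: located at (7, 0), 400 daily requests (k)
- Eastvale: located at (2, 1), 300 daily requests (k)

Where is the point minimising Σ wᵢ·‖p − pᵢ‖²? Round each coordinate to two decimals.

The minimiser of Σwᵢ‖p−pᵢ‖² is the weighted centroid p* = (Σwᵢpᵢ)/(Σwᵢ).
Σwᵢ = 705.
Σwᵢxᵢ = 5·6 + 400·7 + 300·2 = 3430.
Σwᵢyᵢ = 5·3 + 400·0 + 300·1 = 315.
x* = 3430/705 = 4.87, y* = 315/705 = 0.45.

(4.87, 0.45)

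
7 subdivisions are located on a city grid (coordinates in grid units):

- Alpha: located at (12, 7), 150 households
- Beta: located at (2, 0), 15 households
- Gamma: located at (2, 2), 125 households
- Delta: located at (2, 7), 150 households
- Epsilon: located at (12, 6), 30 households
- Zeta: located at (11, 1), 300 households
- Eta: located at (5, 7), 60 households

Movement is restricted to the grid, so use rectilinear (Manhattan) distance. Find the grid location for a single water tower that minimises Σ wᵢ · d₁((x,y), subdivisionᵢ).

(11, 2)

Manhattan distance separates: Σwᵢ(|x−xᵢ|+|y−yᵢ|) = Σwᵢ|x−xᵢ| + Σwᵢ|y−yᵢ|, so x and y are optimised independently as 1-D weighted medians.
Total weight W = 830; half = 415.
x-coordinate, sorted with cumulative weight:
  x=2 (Beta, w=15) cum 15
  x=2 (Gamma, w=125) cum 140
  x=2 (Delta, w=150) cum 290
  x=5 (Eta, w=60) cum 350
  x=11 (Zeta, w=300) cum 650  ← median
  x=12 (Alpha, w=150) cum 800
  x=12 (Epsilon, w=30) cum 830
⇒ x* = 11
y-coordinate, sorted with cumulative weight:
  y=0 (Beta, w=15) cum 15
  y=1 (Zeta, w=300) cum 315
  y=2 (Gamma, w=125) cum 440  ← median
  y=6 (Epsilon, w=30) cum 470
  y=7 (Alpha, w=150) cum 620
  y=7 (Delta, w=150) cum 770
  y=7 (Eta, w=60) cum 830
⇒ y* = 2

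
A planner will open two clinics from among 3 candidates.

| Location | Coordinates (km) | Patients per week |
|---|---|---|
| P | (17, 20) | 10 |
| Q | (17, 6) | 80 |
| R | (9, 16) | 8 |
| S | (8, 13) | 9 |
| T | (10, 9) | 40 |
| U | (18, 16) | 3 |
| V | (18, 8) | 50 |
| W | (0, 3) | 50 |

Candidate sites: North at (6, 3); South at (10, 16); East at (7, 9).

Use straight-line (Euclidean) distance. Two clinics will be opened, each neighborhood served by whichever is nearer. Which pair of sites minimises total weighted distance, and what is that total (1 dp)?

{North, East}, total 2090.6

Evaluate every pair (each demand assigned to the nearer of the two):
  {North, East}: total = 2090.6
  {South, East}: total = 2113.5
  {North, South}: total = 2202.9
Best pair: {North, East} with total 2090.6.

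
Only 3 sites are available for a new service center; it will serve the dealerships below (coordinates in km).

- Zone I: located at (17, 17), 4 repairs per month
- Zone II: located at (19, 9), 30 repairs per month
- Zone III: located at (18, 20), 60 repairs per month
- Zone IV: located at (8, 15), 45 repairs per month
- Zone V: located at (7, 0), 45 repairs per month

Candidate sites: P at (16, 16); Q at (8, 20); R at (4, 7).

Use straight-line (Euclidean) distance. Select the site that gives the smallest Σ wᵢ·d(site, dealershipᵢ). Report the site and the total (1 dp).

Total weighted distance at each candidate:
  P (16, 16): total = 1691.3
  Q (8, 20): total = 2230.8
  R (4, 7): total = 2411.1
Minimum is at P with total 1691.3 km.

P, total 1691.3 km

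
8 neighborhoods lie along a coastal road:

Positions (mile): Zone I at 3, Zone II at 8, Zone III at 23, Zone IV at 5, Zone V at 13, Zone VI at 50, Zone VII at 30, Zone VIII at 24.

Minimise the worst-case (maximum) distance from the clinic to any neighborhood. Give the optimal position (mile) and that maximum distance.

location 26.5, max distance 23.5

The 1-center on a line is the midpoint of the two extreme points: leftmost at 3, rightmost at 50.
Optimal location = (3 + 50)/2 = 26.5; maximum distance = (50 − 3)/2 = 23.5.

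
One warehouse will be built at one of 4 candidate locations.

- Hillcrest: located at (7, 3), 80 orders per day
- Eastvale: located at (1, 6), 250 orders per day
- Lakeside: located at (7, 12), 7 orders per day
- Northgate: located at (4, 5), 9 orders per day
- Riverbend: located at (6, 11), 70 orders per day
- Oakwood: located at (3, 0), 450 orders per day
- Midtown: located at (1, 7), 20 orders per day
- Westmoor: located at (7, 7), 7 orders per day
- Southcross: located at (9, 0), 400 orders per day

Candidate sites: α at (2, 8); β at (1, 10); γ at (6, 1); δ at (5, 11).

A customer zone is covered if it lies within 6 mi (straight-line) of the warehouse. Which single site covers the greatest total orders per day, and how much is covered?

Coverage radius r = 6 mi; a point is covered iff (Δx)²+(Δy)² ≤ 6² = 36.
  α (2, 8): covers {Eastvale, Northgate, Riverbend, Midtown, Westmoor} → 356
  β (1, 10): covers {Eastvale, Northgate, Riverbend, Midtown} → 349
  γ (6, 1): covers {Hillcrest, Northgate, Oakwood, Southcross} → 939
  δ (5, 11): covers {Lakeside, Riverbend, Midtown, Westmoor} → 104
Maximum coverage at γ: 939 orders per day.

γ, covering 939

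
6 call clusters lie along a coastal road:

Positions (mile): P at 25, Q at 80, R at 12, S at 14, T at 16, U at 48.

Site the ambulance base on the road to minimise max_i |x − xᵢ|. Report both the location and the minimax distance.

The 1-center on a line is the midpoint of the two extreme points: leftmost at 12, rightmost at 80.
Optimal location = (12 + 80)/2 = 46; maximum distance = (80 − 12)/2 = 34.

location 46, max distance 34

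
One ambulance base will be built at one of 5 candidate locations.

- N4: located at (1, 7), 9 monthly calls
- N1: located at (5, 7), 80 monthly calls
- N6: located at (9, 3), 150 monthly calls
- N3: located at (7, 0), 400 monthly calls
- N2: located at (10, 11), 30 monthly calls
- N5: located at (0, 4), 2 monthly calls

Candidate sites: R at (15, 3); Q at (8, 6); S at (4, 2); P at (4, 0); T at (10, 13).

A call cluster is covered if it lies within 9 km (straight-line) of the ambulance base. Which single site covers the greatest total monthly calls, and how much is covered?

Coverage radius r = 9 km; a point is covered iff (Δx)²+(Δy)² ≤ 9² = 81.
  R (15, 3): covers {N6, N3} → 550
  Q (8, 6): covers {N4, N1, N6, N3, N2, N5} → 671
  S (4, 2): covers {N4, N1, N6, N3, N5} → 641
  P (4, 0): covers {N4, N1, N6, N3, N5} → 641
  T (10, 13): covers {N1, N2} → 110
Maximum coverage at Q: 671 monthly calls.

Q, covering 671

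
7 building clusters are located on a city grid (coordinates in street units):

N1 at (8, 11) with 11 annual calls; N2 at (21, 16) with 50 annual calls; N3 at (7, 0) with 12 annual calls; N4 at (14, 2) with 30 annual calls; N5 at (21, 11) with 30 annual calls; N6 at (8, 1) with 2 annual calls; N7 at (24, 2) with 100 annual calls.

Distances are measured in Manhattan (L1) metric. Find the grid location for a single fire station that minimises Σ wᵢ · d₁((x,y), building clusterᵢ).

(21, 2)

Manhattan distance separates: Σwᵢ(|x−xᵢ|+|y−yᵢ|) = Σwᵢ|x−xᵢ| + Σwᵢ|y−yᵢ|, so x and y are optimised independently as 1-D weighted medians.
Total weight W = 235; half = 117.5.
x-coordinate, sorted with cumulative weight:
  x=7 (N3, w=12) cum 12
  x=8 (N1, w=11) cum 23
  x=8 (N6, w=2) cum 25
  x=14 (N4, w=30) cum 55
  x=21 (N2, w=50) cum 105
  x=21 (N5, w=30) cum 135  ← median
  x=24 (N7, w=100) cum 235
⇒ x* = 21
y-coordinate, sorted with cumulative weight:
  y=0 (N3, w=12) cum 12
  y=1 (N6, w=2) cum 14
  y=2 (N4, w=30) cum 44
  y=2 (N7, w=100) cum 144  ← median
  y=11 (N1, w=11) cum 155
  y=11 (N5, w=30) cum 185
  y=16 (N2, w=50) cum 235
⇒ y* = 2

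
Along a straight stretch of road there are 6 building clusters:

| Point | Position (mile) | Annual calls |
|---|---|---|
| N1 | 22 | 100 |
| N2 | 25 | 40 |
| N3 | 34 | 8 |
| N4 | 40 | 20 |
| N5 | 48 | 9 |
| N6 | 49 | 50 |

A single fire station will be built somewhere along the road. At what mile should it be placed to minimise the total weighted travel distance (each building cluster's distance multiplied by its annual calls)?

x = 25

For a sum of weighted absolute distances on a line, the optimum is the weighted median (not the mean). Total weight W = 227; half-weight = 113.5.
Sort by position and accumulate weight:
  mile 22 (N1, w=100) → cum 100
  mile 25 (N2, w=40) → cum 140  ≥ 113.5 → median here
  mile 34 (N3, w=8) → cum 148
  mile 40 (N4, w=20) → cum 168
  mile 48 (N5, w=9) → cum 177
  mile 49 (N6, w=50) → cum 227
Optimal location: mile 25.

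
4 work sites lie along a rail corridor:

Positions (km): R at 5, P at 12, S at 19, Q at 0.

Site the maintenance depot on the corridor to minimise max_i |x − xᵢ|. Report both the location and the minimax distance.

The 1-center on a line is the midpoint of the two extreme points: leftmost at 0, rightmost at 19.
Optimal location = (0 + 19)/2 = 9.5; maximum distance = (19 − 0)/2 = 9.5.

location 9.5, max distance 9.5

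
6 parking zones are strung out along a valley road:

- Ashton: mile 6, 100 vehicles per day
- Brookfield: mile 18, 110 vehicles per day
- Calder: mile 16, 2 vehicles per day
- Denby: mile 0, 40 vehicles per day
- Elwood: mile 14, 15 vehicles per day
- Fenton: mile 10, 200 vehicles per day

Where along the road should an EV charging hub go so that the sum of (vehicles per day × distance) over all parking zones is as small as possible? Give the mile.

For a sum of weighted absolute distances on a line, the optimum is the weighted median (not the mean). Total weight W = 467; half-weight = 233.5.
Sort by position and accumulate weight:
  mile 0 (Denby, w=40) → cum 40
  mile 6 (Ashton, w=100) → cum 140
  mile 10 (Fenton, w=200) → cum 340  ≥ 233.5 → median here
  mile 14 (Elwood, w=15) → cum 355
  mile 16 (Calder, w=2) → cum 357
  mile 18 (Brookfield, w=110) → cum 467
Optimal location: mile 10.

x = 10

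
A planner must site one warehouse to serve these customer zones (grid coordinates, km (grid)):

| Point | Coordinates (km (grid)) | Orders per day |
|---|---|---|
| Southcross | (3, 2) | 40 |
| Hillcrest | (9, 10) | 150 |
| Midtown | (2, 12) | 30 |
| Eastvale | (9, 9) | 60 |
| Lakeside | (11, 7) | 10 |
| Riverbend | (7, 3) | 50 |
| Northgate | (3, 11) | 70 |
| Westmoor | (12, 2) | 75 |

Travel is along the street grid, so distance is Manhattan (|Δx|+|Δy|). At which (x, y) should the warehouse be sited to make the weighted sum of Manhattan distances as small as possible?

(9, 10)

Manhattan distance separates: Σwᵢ(|x−xᵢ|+|y−yᵢ|) = Σwᵢ|x−xᵢ| + Σwᵢ|y−yᵢ|, so x and y are optimised independently as 1-D weighted medians.
Total weight W = 485; half = 242.5.
x-coordinate, sorted with cumulative weight:
  x=2 (Midtown, w=30) cum 30
  x=3 (Southcross, w=40) cum 70
  x=3 (Northgate, w=70) cum 140
  x=7 (Riverbend, w=50) cum 190
  x=9 (Hillcrest, w=150) cum 340  ← median
  x=9 (Eastvale, w=60) cum 400
  x=11 (Lakeside, w=10) cum 410
  x=12 (Westmoor, w=75) cum 485
⇒ x* = 9
y-coordinate, sorted with cumulative weight:
  y=2 (Southcross, w=40) cum 40
  y=2 (Westmoor, w=75) cum 115
  y=3 (Riverbend, w=50) cum 165
  y=7 (Lakeside, w=10) cum 175
  y=9 (Eastvale, w=60) cum 235
  y=10 (Hillcrest, w=150) cum 385  ← median
  y=11 (Northgate, w=70) cum 455
  y=12 (Midtown, w=30) cum 485
⇒ y* = 10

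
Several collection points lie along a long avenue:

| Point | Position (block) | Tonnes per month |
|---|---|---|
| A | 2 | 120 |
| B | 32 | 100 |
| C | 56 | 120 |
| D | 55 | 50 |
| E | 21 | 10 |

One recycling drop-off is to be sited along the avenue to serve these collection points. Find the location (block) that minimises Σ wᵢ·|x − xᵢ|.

x = 32

For a sum of weighted absolute distances on a line, the optimum is the weighted median (not the mean). Total weight W = 400; half-weight = 200.
Sort by position and accumulate weight:
  block 2 (A, w=120) → cum 120
  block 21 (E, w=10) → cum 130
  block 32 (B, w=100) → cum 230  ≥ 200 → median here
  block 55 (D, w=50) → cum 280
  block 56 (C, w=120) → cum 400
Optimal location: block 32.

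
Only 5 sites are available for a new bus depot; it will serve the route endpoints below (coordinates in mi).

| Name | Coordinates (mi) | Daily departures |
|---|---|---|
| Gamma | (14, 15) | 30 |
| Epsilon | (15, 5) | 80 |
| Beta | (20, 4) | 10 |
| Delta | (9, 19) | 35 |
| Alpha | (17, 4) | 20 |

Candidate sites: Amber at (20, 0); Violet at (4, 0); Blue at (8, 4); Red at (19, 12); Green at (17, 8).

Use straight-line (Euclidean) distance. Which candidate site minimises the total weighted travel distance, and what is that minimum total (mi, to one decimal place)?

Total weighted distance at each candidate:
  Amber (20, 0): total = 1958.8
  Violet (4, 0): total = 2632.1
  Blue (8, 4): total = 1767.7
  Red (19, 12): total = 1492.7
  Green (17, 8): total = 1123.0
Minimum is at Green with total 1123.0 mi.

Green, total 1123.0 mi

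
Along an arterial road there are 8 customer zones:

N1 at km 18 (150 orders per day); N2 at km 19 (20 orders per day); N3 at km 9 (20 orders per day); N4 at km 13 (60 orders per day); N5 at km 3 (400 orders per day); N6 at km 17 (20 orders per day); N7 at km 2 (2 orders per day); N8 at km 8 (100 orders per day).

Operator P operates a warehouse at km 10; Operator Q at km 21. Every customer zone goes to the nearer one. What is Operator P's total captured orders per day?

The indifferent point is the midpoint (10+21)/2 = 15.5; customer zones left of it (closer to Operator P at 10) go to Operator P, those right go to Operator Q.
  N7 at 2 (w=2) → Operator P
  N5 at 3 (w=400) → Operator P
  N8 at 8 (w=100) → Operator P
  N3 at 9 (w=20) → Operator P
  N4 at 13 (w=60) → Operator P
  N6 at 17 (w=20) → Operator Q
  N1 at 18 (w=150) → Operator Q
  N2 at 19 (w=20) → Operator Q
Operator P captures 582; Operator Q captures 190.

582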